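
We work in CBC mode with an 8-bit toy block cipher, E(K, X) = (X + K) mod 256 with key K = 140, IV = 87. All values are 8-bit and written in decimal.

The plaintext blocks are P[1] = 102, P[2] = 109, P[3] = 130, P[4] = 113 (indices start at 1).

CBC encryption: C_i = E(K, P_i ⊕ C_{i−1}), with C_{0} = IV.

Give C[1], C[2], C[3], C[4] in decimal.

C[1]: P[1] ⊕ 87 = 49; E(K, 49) = 189.
C[2]: P[2] ⊕ 189 = 208; E(K, 208) = 92.
C[3]: P[3] ⊕ 92 = 222; E(K, 222) = 106.
C[4]: P[4] ⊕ 106 = 27; E(K, 27) = 167.

C[1] = 189, C[2] = 92, C[3] = 106, C[4] = 167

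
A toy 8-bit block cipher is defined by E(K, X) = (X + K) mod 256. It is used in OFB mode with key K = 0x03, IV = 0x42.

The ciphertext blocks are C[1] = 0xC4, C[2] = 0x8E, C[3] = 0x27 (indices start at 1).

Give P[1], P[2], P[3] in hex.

OFB decryption: S_i = E(K, S_{i−1}) with S_{0} = IV; P_i = C_i ⊕ S_i.
P[1]: S = E(K, 0x42) = 0x45; 0xC4 ⊕ 0x45 = 0x81.
P[2]: S = E(K, 0x45) = 0x48; 0x8E ⊕ 0x48 = 0xC6.
P[3]: S = E(K, 0x48) = 0x4B; 0x27 ⊕ 0x4B = 0x6C.

P[1] = 0x81, P[2] = 0xC6, P[3] = 0x6C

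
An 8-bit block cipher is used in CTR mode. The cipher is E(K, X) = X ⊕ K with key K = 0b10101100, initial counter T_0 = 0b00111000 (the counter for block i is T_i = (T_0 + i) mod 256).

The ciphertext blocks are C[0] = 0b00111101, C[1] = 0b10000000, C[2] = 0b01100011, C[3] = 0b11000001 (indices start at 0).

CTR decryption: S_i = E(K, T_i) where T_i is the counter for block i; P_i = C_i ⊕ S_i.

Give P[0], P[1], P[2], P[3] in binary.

P[0]: T = 0b00111000, S = E(K, T) = 0b10010100; 0b00111101 ⊕ 0b10010100 = 0b10101001.
P[1]: T = 0b00111001, S = E(K, T) = 0b10010101; 0b10000000 ⊕ 0b10010101 = 0b00010101.
P[2]: T = 0b00111010, S = E(K, T) = 0b10010110; 0b01100011 ⊕ 0b10010110 = 0b11110101.
P[3]: T = 0b00111011, S = E(K, T) = 0b10010111; 0b11000001 ⊕ 0b10010111 = 0b01010110.

P[0] = 0b10101001, P[1] = 0b00010101, P[2] = 0b11110101, P[3] = 0b01010110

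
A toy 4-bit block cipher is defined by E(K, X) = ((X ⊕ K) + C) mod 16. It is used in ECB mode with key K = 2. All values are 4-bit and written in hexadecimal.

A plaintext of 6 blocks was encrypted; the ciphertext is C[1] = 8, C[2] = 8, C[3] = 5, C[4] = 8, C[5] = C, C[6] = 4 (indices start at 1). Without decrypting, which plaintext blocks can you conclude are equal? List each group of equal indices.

ECB encrypts each block independently with the same key, so equal ciphertext blocks imply equal plaintext blocks.
C[1] = C[2] = C[4] = 8, so P[1] = P[2] = P[4].

P[1] = P[2] = P[4]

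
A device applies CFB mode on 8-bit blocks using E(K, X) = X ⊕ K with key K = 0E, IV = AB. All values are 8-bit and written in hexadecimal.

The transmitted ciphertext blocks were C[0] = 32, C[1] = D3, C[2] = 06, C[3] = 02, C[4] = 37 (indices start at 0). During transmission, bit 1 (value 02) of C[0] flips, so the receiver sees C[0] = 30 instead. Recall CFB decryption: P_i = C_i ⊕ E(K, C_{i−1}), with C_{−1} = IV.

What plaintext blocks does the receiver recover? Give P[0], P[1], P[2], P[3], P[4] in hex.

P[0] = 95, P[1] = ED, P[2] = DB, P[3] = 0A, P[4] = 3B

Only C[0] changed, to 30. In CFB, a change in C_i flips the same bit in P_i and garbles P_{i+1}. Decrypting the received ciphertext:
P[0]: E(K, AB) = A5; 30 ⊕ A5 = 95.
P[1]: E(K, 30) = 3E; D3 ⊕ 3E = ED.
P[2]: E(K, D3) = DD; 06 ⊕ DD = DB.
P[3]: E(K, 06) = 08; 02 ⊕ 08 = 0A.
P[4]: E(K, 02) = 0C; 37 ⊕ 0C = 3B.
Blocks that differ from the original plaintext: P[0], P[1].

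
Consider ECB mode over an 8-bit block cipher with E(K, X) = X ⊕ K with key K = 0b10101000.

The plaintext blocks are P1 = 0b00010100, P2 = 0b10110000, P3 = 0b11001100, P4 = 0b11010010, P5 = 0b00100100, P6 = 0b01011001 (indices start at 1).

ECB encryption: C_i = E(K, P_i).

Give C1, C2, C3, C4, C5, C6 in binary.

C1 = 0b10111100, C2 = 0b00011000, C3 = 0b01100100, C4 = 0b01111010, C5 = 0b10001100, C6 = 0b11110001

C1: E(K, 0b00010100) = 0b10111100.
C2: E(K, 0b10110000) = 0b00011000.
C3: E(K, 0b11001100) = 0b01100100.
C4: E(K, 0b11010010) = 0b01111010.
C5: E(K, 0b00100100) = 0b10001100.
C6: E(K, 0b01011001) = 0b11110001.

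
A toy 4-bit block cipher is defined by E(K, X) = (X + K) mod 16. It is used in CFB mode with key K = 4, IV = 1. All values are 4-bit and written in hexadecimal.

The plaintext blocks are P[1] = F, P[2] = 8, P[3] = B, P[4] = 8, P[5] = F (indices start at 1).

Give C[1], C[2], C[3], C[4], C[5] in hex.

CFB encryption: C_i = P_i ⊕ E(K, C_{i−1}), with C_{0} = IV.
C[1]: E(K, 1) = 5; F ⊕ 5 = A.
C[2]: E(K, A) = E; 8 ⊕ E = 6.
C[3]: E(K, 6) = A; B ⊕ A = 1.
C[4]: E(K, 1) = 5; 8 ⊕ 5 = D.
C[5]: E(K, D) = 1; F ⊕ 1 = E.

C[1] = A, C[2] = 6, C[3] = 1, C[4] = D, C[5] = E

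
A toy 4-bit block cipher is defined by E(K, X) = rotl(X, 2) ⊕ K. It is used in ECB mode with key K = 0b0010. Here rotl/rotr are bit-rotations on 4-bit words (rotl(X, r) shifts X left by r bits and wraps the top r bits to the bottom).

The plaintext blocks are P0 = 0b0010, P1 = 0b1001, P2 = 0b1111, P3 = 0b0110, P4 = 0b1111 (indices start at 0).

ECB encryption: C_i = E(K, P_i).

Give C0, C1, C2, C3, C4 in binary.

C0: E(K, 0b0010) = 0b1010.
C1: E(K, 0b1001) = 0b0100.
C2: E(K, 0b1111) = 0b1101.
C3: E(K, 0b0110) = 0b1011.
C4: E(K, 0b1111) = 0b1101.

C0 = 0b1010, C1 = 0b0100, C2 = 0b1101, C3 = 0b1011, C4 = 0b1101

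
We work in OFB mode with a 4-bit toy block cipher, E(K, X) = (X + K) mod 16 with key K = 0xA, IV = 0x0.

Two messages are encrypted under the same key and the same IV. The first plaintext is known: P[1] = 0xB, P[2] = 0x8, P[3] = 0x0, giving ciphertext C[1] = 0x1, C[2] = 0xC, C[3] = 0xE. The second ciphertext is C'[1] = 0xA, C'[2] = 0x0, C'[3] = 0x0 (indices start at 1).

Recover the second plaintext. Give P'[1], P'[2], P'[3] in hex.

In OFB with a reused IV, both messages share the same keystream S_i, so C_i ⊕ C'_i = P_i ⊕ P'_i and thus P'_i = P_i ⊕ C_i ⊕ C'_i.
P'[1]: 0xB ⊕ 0x1 ⊕ 0xA = 0x0.
P'[2]: 0x8 ⊕ 0xC ⊕ 0x0 = 0x4.
P'[3]: 0x0 ⊕ 0xE ⊕ 0x0 = 0xE.

P'[1] = 0x0, P'[2] = 0x4, P'[3] = 0xE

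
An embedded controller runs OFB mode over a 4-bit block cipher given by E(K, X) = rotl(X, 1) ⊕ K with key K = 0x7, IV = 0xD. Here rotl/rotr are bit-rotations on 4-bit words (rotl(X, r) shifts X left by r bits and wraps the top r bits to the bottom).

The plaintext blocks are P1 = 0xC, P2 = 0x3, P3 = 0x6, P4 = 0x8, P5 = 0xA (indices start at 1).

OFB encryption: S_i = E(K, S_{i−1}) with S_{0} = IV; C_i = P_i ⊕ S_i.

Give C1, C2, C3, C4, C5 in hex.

C1: S = E(K, 0xD) = 0xC; 0xC ⊕ 0xC = 0x0.
C2: S = E(K, 0xC) = 0xE; 0x3 ⊕ 0xE = 0xD.
C3: S = E(K, 0xE) = 0xA; 0x6 ⊕ 0xA = 0xC.
C4: S = E(K, 0xA) = 0x2; 0x8 ⊕ 0x2 = 0xA.
C5: S = E(K, 0x2) = 0x3; 0xA ⊕ 0x3 = 0x9.

C1 = 0x0, C2 = 0xD, C3 = 0xC, C4 = 0xA, C5 = 0x9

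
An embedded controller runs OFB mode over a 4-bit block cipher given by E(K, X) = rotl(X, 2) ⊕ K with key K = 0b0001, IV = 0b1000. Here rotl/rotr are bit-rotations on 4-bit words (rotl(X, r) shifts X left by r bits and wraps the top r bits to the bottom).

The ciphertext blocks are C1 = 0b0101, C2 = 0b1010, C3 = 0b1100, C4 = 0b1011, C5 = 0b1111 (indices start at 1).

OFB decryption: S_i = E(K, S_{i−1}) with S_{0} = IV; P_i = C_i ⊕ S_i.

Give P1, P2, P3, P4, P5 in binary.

P1: S = E(K, 0b1000) = 0b0011; 0b0101 ⊕ 0b0011 = 0b0110.
P2: S = E(K, 0b0011) = 0b1101; 0b1010 ⊕ 0b1101 = 0b0111.
P3: S = E(K, 0b1101) = 0b0110; 0b1100 ⊕ 0b0110 = 0b1010.
P4: S = E(K, 0b0110) = 0b1000; 0b1011 ⊕ 0b1000 = 0b0011.
P5: S = E(K, 0b1000) = 0b0011; 0b1111 ⊕ 0b0011 = 0b1100.

P1 = 0b0110, P2 = 0b0111, P3 = 0b1010, P4 = 0b0011, P5 = 0b1100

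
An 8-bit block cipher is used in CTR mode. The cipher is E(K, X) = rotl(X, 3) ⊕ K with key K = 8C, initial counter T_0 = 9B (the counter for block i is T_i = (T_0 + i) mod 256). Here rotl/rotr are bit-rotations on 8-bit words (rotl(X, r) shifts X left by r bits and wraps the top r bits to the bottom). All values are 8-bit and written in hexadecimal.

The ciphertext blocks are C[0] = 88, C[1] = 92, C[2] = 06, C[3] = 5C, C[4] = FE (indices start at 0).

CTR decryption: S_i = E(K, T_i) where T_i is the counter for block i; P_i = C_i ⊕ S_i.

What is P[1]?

P[1] = FA

P[1]: T = 9C, S = E(K, T) = 68; 92 ⊕ 68 = FA.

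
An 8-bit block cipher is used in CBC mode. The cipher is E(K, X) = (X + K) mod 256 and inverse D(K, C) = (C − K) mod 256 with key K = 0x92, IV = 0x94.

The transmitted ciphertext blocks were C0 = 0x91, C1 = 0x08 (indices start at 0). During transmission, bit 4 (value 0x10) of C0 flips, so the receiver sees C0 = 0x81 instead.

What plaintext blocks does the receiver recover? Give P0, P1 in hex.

CBC decryption: P_i = D(K, C_i) ⊕ C_{i−1}, with C_{−1} = IV.
Only C0 changed, to 0x81. In CBC, a change in C_i garbles P_i and flips the same bit in P_{i+1}. Decrypting the received ciphertext:
P0: D(K, 0x81) = 0xEF; 0xEF ⊕ 0x94 = 0x7B.
P1: D(K, 0x08) = 0x76; 0x76 ⊕ 0x81 = 0xF7.
Blocks that differ from the original plaintext: P0, P1.

P0 = 0x7B, P1 = 0xF7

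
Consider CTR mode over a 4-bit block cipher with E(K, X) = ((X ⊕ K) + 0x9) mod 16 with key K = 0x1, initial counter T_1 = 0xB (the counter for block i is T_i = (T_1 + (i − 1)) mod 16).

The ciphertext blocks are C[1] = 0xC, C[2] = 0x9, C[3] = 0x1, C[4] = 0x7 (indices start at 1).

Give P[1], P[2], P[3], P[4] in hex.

P[1] = 0xF, P[2] = 0xF, P[3] = 0x4, P[4] = 0xF

CTR decryption: S_i = E(K, T_i) where T_i is the counter for block i; P_i = C_i ⊕ S_i.
P[1]: T = 0xB, S = E(K, T) = 0x3; 0xC ⊕ 0x3 = 0xF.
P[2]: T = 0xC, S = E(K, T) = 0x6; 0x9 ⊕ 0x6 = 0xF.
P[3]: T = 0xD, S = E(K, T) = 0x5; 0x1 ⊕ 0x5 = 0x4.
P[4]: T = 0xE, S = E(K, T) = 0x8; 0x7 ⊕ 0x8 = 0xF.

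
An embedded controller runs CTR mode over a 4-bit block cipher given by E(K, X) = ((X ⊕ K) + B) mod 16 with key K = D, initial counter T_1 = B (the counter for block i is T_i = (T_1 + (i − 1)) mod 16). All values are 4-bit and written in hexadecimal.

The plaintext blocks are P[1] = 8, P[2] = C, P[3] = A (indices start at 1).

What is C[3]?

CTR encryption: S_i = E(K, T_i) where T_i is the counter for block i; C_i = P_i ⊕ S_i.
C[1]: T = B, S = E(K, T) = 1; 8 ⊕ 1 = 9.
C[2]: T = C, S = E(K, T) = C; C ⊕ C = 0.
C[3]: T = D, S = E(K, T) = B; A ⊕ B = 1.

C[3] = 1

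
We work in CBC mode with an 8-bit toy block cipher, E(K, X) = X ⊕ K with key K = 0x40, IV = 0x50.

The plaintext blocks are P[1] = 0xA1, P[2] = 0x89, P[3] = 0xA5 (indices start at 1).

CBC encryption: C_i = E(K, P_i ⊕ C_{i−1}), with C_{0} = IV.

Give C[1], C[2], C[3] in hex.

C[1] = 0xB1, C[2] = 0x78, C[3] = 0x9D

C[1]: P[1] ⊕ 0x50 = 0xF1; E(K, 0xF1) = 0xB1.
C[2]: P[2] ⊕ 0xB1 = 0x38; E(K, 0x38) = 0x78.
C[3]: P[3] ⊕ 0x78 = 0xDD; E(K, 0xDD) = 0x9D.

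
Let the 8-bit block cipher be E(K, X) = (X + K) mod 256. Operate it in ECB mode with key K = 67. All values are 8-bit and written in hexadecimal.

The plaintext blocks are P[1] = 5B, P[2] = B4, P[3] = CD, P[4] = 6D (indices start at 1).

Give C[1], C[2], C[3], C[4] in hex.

C[1] = C2, C[2] = 1B, C[3] = 34, C[4] = D4

ECB encryption: C_i = E(K, P_i).
C[1]: E(K, 5B) = C2.
C[2]: E(K, B4) = 1B.
C[3]: E(K, CD) = 34.
C[4]: E(K, 6D) = D4.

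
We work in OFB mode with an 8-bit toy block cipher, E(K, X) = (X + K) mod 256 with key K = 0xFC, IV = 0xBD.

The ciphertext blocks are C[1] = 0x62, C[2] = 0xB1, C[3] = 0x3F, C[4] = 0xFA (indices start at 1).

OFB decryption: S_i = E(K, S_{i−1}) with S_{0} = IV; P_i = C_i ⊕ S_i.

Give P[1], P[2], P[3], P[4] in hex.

P[1] = 0xDB, P[2] = 0x04, P[3] = 0x8E, P[4] = 0x57

P[1]: S = E(K, 0xBD) = 0xB9; 0x62 ⊕ 0xB9 = 0xDB.
P[2]: S = E(K, 0xB9) = 0xB5; 0xB1 ⊕ 0xB5 = 0x04.
P[3]: S = E(K, 0xB5) = 0xB1; 0x3F ⊕ 0xB1 = 0x8E.
P[4]: S = E(K, 0xB1) = 0xAD; 0xFA ⊕ 0xAD = 0x57.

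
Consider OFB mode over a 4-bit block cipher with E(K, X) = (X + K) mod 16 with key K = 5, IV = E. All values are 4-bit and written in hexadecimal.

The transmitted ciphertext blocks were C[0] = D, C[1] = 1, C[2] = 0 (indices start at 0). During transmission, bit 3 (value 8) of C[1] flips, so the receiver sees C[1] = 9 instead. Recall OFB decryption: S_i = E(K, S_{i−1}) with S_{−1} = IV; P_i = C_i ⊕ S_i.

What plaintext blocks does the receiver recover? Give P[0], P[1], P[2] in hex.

P[0] = E, P[1] = 1, P[2] = D

Only C[1] changed, to 9. In OFB, a change in C_i flips the same bit in P_i only; the keystream is unaffected. Decrypting the received ciphertext:
P[0]: S = E(K, E) = 3; D ⊕ 3 = E.
P[1]: S = E(K, 3) = 8; 9 ⊕ 8 = 1.
P[2]: S = E(K, 8) = D; 0 ⊕ D = D.
Blocks that differ from the original plaintext: P[1].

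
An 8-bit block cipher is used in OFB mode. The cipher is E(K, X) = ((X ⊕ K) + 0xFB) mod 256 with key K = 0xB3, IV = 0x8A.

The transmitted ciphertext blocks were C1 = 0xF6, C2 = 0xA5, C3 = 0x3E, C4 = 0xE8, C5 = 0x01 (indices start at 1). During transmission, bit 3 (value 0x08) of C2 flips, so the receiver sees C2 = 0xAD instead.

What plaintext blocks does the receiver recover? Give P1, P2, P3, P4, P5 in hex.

P1 = 0xC2, P2 = 0x2F, P3 = 0x12, P4 = 0x72, P5 = 0x25

OFB decryption: S_i = E(K, S_{i−1}) with S_{0} = IV; P_i = C_i ⊕ S_i.
Only C2 changed, to 0xAD. In OFB, a change in C_i flips the same bit in P_i only; the keystream is unaffected. Decrypting the received ciphertext:
P1: S = E(K, 0x8A) = 0x34; 0xF6 ⊕ 0x34 = 0xC2.
P2: S = E(K, 0x34) = 0x82; 0xAD ⊕ 0x82 = 0x2F.
P3: S = E(K, 0x82) = 0x2C; 0x3E ⊕ 0x2C = 0x12.
P4: S = E(K, 0x2C) = 0x9A; 0xE8 ⊕ 0x9A = 0x72.
P5: S = E(K, 0x9A) = 0x24; 0x01 ⊕ 0x24 = 0x25.
Blocks that differ from the original plaintext: P2.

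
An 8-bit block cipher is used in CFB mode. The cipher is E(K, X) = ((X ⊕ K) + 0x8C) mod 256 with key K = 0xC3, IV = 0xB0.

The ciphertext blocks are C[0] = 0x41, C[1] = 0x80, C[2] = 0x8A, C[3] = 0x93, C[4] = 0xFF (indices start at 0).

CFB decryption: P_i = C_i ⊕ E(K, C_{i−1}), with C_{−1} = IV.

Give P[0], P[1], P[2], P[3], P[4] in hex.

P[0] = 0xBE, P[1] = 0x8E, P[2] = 0x45, P[3] = 0x46, P[4] = 0x23

P[0]: E(K, 0xB0) = 0xFF; 0x41 ⊕ 0xFF = 0xBE.
P[1]: E(K, 0x41) = 0x0E; 0x80 ⊕ 0x0E = 0x8E.
P[2]: E(K, 0x80) = 0xCF; 0x8A ⊕ 0xCF = 0x45.
P[3]: E(K, 0x8A) = 0xD5; 0x93 ⊕ 0xD5 = 0x46.
P[4]: E(K, 0x93) = 0xDC; 0xFF ⊕ 0xDC = 0x23.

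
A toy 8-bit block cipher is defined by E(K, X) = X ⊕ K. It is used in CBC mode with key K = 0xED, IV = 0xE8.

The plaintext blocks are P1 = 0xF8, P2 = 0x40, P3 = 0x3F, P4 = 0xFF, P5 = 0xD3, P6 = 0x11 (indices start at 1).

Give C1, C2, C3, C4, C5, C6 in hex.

CBC encryption: C_i = E(K, P_i ⊕ C_{i−1}), with C_{0} = IV.
C1: P1 ⊕ 0xE8 = 0x10; E(K, 0x10) = 0xFD.
C2: P2 ⊕ 0xFD = 0xBD; E(K, 0xBD) = 0x50.
C3: P3 ⊕ 0x50 = 0x6F; E(K, 0x6F) = 0x82.
C4: P4 ⊕ 0x82 = 0x7D; E(K, 0x7D) = 0x90.
C5: P5 ⊕ 0x90 = 0x43; E(K, 0x43) = 0xAE.
C6: P6 ⊕ 0xAE = 0xBF; E(K, 0xBF) = 0x52.

C1 = 0xFD, C2 = 0x50, C3 = 0x82, C4 = 0x90, C5 = 0xAE, C6 = 0x52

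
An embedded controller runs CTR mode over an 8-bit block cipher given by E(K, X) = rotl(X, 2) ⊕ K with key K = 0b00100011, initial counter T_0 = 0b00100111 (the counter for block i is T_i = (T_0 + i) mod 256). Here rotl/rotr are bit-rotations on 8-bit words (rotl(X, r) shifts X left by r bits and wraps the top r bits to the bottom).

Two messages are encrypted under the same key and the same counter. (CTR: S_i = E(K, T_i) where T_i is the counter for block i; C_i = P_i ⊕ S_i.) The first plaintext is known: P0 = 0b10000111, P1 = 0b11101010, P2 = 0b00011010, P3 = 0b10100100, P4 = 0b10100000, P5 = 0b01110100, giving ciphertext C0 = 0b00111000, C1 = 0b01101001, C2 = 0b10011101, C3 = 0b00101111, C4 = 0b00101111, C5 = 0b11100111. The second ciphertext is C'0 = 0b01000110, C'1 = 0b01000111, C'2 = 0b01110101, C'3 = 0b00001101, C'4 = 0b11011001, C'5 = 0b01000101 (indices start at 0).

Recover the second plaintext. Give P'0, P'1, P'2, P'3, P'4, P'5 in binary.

P'0 = 0b11111001, P'1 = 0b11000100, P'2 = 0b11110010, P'3 = 0b10000110, P'4 = 0b01010110, P'5 = 0b11010110

In CTR with a reused counter, both messages share the same keystream S_i, so C_i ⊕ C'_i = P_i ⊕ P'_i and thus P'_i = P_i ⊕ C_i ⊕ C'_i.
P'0: 0b10000111 ⊕ 0b00111000 ⊕ 0b01000110 = 0b11111001.
P'1: 0b11101010 ⊕ 0b01101001 ⊕ 0b01000111 = 0b11000100.
P'2: 0b00011010 ⊕ 0b10011101 ⊕ 0b01110101 = 0b11110010.
P'3: 0b10100100 ⊕ 0b00101111 ⊕ 0b00001101 = 0b10000110.
P'4: 0b10100000 ⊕ 0b00101111 ⊕ 0b11011001 = 0b01010110.
P'5: 0b01110100 ⊕ 0b11100111 ⊕ 0b01000101 = 0b11010110.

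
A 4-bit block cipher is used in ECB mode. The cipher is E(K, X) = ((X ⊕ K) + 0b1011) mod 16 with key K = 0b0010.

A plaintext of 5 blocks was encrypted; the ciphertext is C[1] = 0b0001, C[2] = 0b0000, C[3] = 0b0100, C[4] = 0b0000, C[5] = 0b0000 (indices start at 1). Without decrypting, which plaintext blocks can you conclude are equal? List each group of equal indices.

P[2] = P[4] = P[5]

ECB encrypts each block independently with the same key, so equal ciphertext blocks imply equal plaintext blocks.
C[2] = C[4] = C[5] = 0b0000, so P[2] = P[4] = P[5].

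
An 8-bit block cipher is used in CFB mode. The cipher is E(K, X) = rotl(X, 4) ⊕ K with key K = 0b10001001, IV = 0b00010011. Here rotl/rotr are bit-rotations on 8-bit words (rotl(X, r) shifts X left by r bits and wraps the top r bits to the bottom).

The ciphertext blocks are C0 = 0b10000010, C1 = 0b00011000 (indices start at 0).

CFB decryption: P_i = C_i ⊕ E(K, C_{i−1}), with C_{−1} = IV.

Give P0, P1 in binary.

P0 = 0b00111010, P1 = 0b10111001

P0: E(K, 0b00010011) = 0b10111000; 0b10000010 ⊕ 0b10111000 = 0b00111010.
P1: E(K, 0b10000010) = 0b10100001; 0b00011000 ⊕ 0b10100001 = 0b10111001.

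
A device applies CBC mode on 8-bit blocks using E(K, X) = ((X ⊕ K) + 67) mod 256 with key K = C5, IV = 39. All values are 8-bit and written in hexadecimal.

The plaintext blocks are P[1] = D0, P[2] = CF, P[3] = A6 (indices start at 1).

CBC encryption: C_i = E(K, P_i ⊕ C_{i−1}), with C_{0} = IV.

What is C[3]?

C[1]: P[1] ⊕ 39 = E9; E(K, E9) = 93.
C[2]: P[2] ⊕ 93 = 5C; E(K, 5C) = 00.
C[3]: P[3] ⊕ 00 = A6; E(K, A6) = CA.

C[3] = CA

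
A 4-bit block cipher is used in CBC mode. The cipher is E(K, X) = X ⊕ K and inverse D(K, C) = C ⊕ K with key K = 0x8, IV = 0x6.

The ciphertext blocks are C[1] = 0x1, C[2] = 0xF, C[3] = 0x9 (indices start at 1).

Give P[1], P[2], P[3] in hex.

CBC decryption: P_i = D(K, C_i) ⊕ C_{i−1}, with C_{0} = IV.
P[1]: D(K, 0x1) = 0x9; 0x9 ⊕ 0x6 = 0xF.
P[2]: D(K, 0xF) = 0x7; 0x7 ⊕ 0x1 = 0x6.
P[3]: D(K, 0x9) = 0x1; 0x1 ⊕ 0xF = 0xE.

P[1] = 0xF, P[2] = 0x6, P[3] = 0xE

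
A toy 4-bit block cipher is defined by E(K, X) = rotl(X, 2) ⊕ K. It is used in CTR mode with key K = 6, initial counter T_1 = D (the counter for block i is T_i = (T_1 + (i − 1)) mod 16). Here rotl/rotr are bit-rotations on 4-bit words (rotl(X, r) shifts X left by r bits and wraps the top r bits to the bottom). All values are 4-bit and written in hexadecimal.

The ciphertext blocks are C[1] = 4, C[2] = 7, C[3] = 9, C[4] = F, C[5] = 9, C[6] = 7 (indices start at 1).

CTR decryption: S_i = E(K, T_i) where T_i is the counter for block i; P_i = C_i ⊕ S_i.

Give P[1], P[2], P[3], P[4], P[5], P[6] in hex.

P[1] = 5, P[2] = A, P[3] = 0, P[4] = 9, P[5] = B, P[6] = 9

P[1]: T = D, S = E(K, T) = 1; 4 ⊕ 1 = 5.
P[2]: T = E, S = E(K, T) = D; 7 ⊕ D = A.
P[3]: T = F, S = E(K, T) = 9; 9 ⊕ 9 = 0.
P[4]: T = 0, S = E(K, T) = 6; F ⊕ 6 = 9.
P[5]: T = 1, S = E(K, T) = 2; 9 ⊕ 2 = B.
P[6]: T = 2, S = E(K, T) = E; 7 ⊕ E = 9.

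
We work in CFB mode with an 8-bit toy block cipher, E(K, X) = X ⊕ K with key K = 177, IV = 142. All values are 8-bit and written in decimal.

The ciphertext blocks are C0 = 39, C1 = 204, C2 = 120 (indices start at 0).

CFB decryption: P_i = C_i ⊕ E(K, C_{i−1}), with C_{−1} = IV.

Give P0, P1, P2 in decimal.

P0 = 24, P1 = 90, P2 = 5

P0: E(K, 142) = 63; 39 ⊕ 63 = 24.
P1: E(K, 39) = 150; 204 ⊕ 150 = 90.
P2: E(K, 204) = 125; 120 ⊕ 125 = 5.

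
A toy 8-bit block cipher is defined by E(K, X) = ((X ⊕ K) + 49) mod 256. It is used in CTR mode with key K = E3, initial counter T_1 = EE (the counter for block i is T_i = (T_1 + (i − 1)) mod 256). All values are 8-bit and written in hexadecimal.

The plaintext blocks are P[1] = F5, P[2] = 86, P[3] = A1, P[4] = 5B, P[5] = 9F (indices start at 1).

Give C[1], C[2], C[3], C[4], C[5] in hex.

C[1] = A3, C[2] = D3, C[3] = FD, C[4] = 00, C[5] = C5

CTR encryption: S_i = E(K, T_i) where T_i is the counter for block i; C_i = P_i ⊕ S_i.
C[1]: T = EE, S = E(K, T) = 56; F5 ⊕ 56 = A3.
C[2]: T = EF, S = E(K, T) = 55; 86 ⊕ 55 = D3.
C[3]: T = F0, S = E(K, T) = 5C; A1 ⊕ 5C = FD.
C[4]: T = F1, S = E(K, T) = 5B; 5B ⊕ 5B = 00.
C[5]: T = F2, S = E(K, T) = 5A; 9F ⊕ 5A = C5.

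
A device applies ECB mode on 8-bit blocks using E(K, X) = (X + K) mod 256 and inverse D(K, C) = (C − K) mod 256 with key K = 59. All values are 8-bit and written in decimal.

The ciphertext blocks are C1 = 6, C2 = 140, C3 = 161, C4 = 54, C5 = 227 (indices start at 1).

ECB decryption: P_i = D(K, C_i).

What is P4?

P4 = 251

P4: D(K, 54) = 251.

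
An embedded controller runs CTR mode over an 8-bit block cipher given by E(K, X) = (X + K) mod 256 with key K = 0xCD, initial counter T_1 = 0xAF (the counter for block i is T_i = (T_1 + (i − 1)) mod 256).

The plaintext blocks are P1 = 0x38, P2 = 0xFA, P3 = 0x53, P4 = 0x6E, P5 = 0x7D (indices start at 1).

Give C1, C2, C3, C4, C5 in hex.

CTR encryption: S_i = E(K, T_i) where T_i is the counter for block i; C_i = P_i ⊕ S_i.
C1: T = 0xAF, S = E(K, T) = 0x7C; 0x38 ⊕ 0x7C = 0x44.
C2: T = 0xB0, S = E(K, T) = 0x7D; 0xFA ⊕ 0x7D = 0x87.
C3: T = 0xB1, S = E(K, T) = 0x7E; 0x53 ⊕ 0x7E = 0x2D.
C4: T = 0xB2, S = E(K, T) = 0x7F; 0x6E ⊕ 0x7F = 0x11.
C5: T = 0xB3, S = E(K, T) = 0x80; 0x7D ⊕ 0x80 = 0xFD.

C1 = 0x44, C2 = 0x87, C3 = 0x2D, C4 = 0x11, C5 = 0xFD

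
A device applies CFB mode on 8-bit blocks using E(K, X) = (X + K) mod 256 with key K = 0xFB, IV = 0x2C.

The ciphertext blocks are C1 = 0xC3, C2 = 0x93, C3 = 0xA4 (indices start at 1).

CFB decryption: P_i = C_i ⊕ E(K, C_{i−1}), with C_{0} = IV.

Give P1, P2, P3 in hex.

P1 = 0xE4, P2 = 0x2D, P3 = 0x2A

P1: E(K, 0x2C) = 0x27; 0xC3 ⊕ 0x27 = 0xE4.
P2: E(K, 0xC3) = 0xBE; 0x93 ⊕ 0xBE = 0x2D.
P3: E(K, 0x93) = 0x8E; 0xA4 ⊕ 0x8E = 0x2A.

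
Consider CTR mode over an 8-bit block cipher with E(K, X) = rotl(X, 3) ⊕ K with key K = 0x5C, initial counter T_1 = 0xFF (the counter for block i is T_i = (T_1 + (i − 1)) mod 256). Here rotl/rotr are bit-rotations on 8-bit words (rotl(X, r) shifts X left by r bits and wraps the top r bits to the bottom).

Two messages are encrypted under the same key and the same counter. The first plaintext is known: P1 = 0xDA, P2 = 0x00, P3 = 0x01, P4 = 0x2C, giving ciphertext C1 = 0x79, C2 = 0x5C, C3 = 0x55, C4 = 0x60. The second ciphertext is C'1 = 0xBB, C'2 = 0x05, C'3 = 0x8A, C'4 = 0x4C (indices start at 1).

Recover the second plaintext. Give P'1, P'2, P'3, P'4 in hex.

P'1 = 0x18, P'2 = 0x59, P'3 = 0xDE, P'4 = 0x00

In CTR with a reused counter, both messages share the same keystream S_i, so C_i ⊕ C'_i = P_i ⊕ P'_i and thus P'_i = P_i ⊕ C_i ⊕ C'_i.
P'1: 0xDA ⊕ 0x79 ⊕ 0xBB = 0x18.
P'2: 0x00 ⊕ 0x5C ⊕ 0x05 = 0x59.
P'3: 0x01 ⊕ 0x55 ⊕ 0x8A = 0xDE.
P'4: 0x2C ⊕ 0x60 ⊕ 0x4C = 0x00.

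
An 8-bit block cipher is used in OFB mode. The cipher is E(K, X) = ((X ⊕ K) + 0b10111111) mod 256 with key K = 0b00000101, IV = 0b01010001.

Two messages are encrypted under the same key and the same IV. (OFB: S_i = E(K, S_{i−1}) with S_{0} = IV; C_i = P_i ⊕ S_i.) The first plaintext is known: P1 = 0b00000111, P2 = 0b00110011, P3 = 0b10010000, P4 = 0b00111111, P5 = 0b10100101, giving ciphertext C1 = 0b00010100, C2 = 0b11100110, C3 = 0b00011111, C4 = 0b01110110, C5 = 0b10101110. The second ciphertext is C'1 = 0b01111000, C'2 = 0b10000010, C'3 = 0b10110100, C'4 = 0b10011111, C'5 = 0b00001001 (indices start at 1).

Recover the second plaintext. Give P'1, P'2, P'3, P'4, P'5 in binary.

P'1 = 0b01101011, P'2 = 0b01010111, P'3 = 0b00111011, P'4 = 0b11010110, P'5 = 0b00000010

In OFB with a reused IV, both messages share the same keystream S_i, so C_i ⊕ C'_i = P_i ⊕ P'_i and thus P'_i = P_i ⊕ C_i ⊕ C'_i.
P'1: 0b00000111 ⊕ 0b00010100 ⊕ 0b01111000 = 0b01101011.
P'2: 0b00110011 ⊕ 0b11100110 ⊕ 0b10000010 = 0b01010111.
P'3: 0b10010000 ⊕ 0b00011111 ⊕ 0b10110100 = 0b00111011.
P'4: 0b00111111 ⊕ 0b01110110 ⊕ 0b10011111 = 0b11010110.
P'5: 0b10100101 ⊕ 0b10101110 ⊕ 0b00001001 = 0b00000010.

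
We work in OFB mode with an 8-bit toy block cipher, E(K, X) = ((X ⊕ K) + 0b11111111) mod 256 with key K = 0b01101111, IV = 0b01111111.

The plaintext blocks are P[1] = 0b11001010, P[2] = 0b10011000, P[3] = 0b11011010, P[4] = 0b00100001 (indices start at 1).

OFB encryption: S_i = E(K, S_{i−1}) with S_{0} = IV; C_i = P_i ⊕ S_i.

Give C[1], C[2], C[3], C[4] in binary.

C[1]: S = E(K, 0b01111111) = 0b00001111; 0b11001010 ⊕ 0b00001111 = 0b11000101.
C[2]: S = E(K, 0b00001111) = 0b01011111; 0b10011000 ⊕ 0b01011111 = 0b11000111.
C[3]: S = E(K, 0b01011111) = 0b00101111; 0b11011010 ⊕ 0b00101111 = 0b11110101.
C[4]: S = E(K, 0b00101111) = 0b00111111; 0b00100001 ⊕ 0b00111111 = 0b00011110.

C[1] = 0b11000101, C[2] = 0b11000111, C[3] = 0b11110101, C[4] = 0b00011110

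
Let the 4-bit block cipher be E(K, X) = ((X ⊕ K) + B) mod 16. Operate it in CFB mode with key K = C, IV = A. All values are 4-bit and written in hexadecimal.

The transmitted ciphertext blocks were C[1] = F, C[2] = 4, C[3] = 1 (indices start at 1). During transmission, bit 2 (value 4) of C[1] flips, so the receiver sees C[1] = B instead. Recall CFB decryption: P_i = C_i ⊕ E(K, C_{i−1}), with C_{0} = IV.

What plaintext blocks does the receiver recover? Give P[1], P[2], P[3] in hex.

P[1] = A, P[2] = 6, P[3] = 2

Only C[1] changed, to B. In CFB, a change in C_i flips the same bit in P_i and garbles P_{i+1}. Decrypting the received ciphertext:
P[1]: E(K, A) = 1; B ⊕ 1 = A.
P[2]: E(K, B) = 2; 4 ⊕ 2 = 6.
P[3]: E(K, 4) = 3; 1 ⊕ 3 = 2.
Blocks that differ from the original plaintext: P[1], P[2].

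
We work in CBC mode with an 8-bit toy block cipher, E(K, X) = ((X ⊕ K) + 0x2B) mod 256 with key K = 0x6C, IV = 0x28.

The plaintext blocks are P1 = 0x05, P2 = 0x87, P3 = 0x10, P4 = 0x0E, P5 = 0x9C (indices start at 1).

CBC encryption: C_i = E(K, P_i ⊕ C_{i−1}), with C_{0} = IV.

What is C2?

C1: P1 ⊕ 0x28 = 0x2D; E(K, 0x2D) = 0x6C.
C2: P2 ⊕ 0x6C = 0xEB; E(K, 0xEB) = 0xB2.

C2 = 0xB2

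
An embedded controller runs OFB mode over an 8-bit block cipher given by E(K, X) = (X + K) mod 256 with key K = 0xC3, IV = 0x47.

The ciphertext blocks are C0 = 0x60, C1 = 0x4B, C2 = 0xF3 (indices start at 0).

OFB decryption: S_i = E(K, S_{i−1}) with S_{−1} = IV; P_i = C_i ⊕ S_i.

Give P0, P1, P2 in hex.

P0 = 0x6A, P1 = 0x86, P2 = 0x63

P0: S = E(K, 0x47) = 0x0A; 0x60 ⊕ 0x0A = 0x6A.
P1: S = E(K, 0x0A) = 0xCD; 0x4B ⊕ 0xCD = 0x86.
P2: S = E(K, 0xCD) = 0x90; 0xF3 ⊕ 0x90 = 0x63.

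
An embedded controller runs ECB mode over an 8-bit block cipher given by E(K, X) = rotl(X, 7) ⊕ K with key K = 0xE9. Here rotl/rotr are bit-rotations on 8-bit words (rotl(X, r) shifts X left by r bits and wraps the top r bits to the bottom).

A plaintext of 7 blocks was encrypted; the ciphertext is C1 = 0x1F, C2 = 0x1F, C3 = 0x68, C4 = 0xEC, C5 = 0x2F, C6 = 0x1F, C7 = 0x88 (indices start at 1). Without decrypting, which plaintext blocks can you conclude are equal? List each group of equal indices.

P1 = P2 = P6

ECB encrypts each block independently with the same key, so equal ciphertext blocks imply equal plaintext blocks.
C1 = C2 = C6 = 0x1F, so P1 = P2 = P6.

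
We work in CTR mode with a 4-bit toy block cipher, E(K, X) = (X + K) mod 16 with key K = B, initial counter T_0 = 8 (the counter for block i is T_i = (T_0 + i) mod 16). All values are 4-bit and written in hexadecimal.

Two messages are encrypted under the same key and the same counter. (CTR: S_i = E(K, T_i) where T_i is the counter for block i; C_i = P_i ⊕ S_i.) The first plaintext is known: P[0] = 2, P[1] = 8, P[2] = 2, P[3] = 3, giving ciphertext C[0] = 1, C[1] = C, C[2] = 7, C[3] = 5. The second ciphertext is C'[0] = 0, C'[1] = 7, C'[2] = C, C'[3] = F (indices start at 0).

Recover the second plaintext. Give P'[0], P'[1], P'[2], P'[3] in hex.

In CTR with a reused counter, both messages share the same keystream S_i, so C_i ⊕ C'_i = P_i ⊕ P'_i and thus P'_i = P_i ⊕ C_i ⊕ C'_i.
P'[0]: 2 ⊕ 1 ⊕ 0 = 3.
P'[1]: 8 ⊕ C ⊕ 7 = 3.
P'[2]: 2 ⊕ 7 ⊕ C = 9.
P'[3]: 3 ⊕ 5 ⊕ F = 9.

P'[0] = 3, P'[1] = 3, P'[2] = 9, P'[3] = 9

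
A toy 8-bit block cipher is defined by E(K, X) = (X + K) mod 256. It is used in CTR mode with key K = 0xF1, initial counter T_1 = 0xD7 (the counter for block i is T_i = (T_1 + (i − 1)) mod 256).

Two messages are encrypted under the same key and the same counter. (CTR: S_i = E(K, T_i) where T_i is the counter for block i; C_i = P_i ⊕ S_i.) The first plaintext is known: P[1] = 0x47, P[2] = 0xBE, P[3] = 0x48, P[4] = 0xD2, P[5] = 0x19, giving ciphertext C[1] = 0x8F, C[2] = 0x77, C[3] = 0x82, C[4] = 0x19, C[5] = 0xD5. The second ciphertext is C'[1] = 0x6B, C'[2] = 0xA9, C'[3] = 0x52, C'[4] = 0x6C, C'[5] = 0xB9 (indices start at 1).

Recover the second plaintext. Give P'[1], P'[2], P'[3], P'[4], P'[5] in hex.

In CTR with a reused counter, both messages share the same keystream S_i, so C_i ⊕ C'_i = P_i ⊕ P'_i and thus P'_i = P_i ⊕ C_i ⊕ C'_i.
P'[1]: 0x47 ⊕ 0x8F ⊕ 0x6B = 0xA3.
P'[2]: 0xBE ⊕ 0x77 ⊕ 0xA9 = 0x60.
P'[3]: 0x48 ⊕ 0x82 ⊕ 0x52 = 0x98.
P'[4]: 0xD2 ⊕ 0x19 ⊕ 0x6C = 0xA7.
P'[5]: 0x19 ⊕ 0xD5 ⊕ 0xB9 = 0x75.

P'[1] = 0xA3, P'[2] = 0x60, P'[3] = 0x98, P'[4] = 0xA7, P'[5] = 0x75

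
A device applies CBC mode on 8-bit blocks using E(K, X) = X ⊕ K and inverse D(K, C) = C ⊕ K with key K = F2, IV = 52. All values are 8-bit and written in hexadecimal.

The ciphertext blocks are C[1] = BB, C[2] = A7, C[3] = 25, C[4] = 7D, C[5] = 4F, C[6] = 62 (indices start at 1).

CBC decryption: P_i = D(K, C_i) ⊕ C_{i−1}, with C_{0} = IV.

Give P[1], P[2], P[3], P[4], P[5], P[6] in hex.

P[1] = 1B, P[2] = EE, P[3] = 70, P[4] = AA, P[5] = C0, P[6] = DF

P[1]: D(K, BB) = 49; 49 ⊕ 52 = 1B.
P[2]: D(K, A7) = 55; 55 ⊕ BB = EE.
P[3]: D(K, 25) = D7; D7 ⊕ A7 = 70.
P[4]: D(K, 7D) = 8F; 8F ⊕ 25 = AA.
P[5]: D(K, 4F) = BD; BD ⊕ 7D = C0.
P[6]: D(K, 62) = 90; 90 ⊕ 4F = DF.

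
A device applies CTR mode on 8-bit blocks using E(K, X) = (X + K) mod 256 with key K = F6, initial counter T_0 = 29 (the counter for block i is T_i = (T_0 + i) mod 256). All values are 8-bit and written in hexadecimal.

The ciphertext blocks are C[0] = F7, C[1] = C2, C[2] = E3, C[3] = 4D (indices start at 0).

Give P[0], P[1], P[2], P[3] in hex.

CTR decryption: S_i = E(K, T_i) where T_i is the counter for block i; P_i = C_i ⊕ S_i.
P[0]: T = 29, S = E(K, T) = 1F; F7 ⊕ 1F = E8.
P[1]: T = 2A, S = E(K, T) = 20; C2 ⊕ 20 = E2.
P[2]: T = 2B, S = E(K, T) = 21; E3 ⊕ 21 = C2.
P[3]: T = 2C, S = E(K, T) = 22; 4D ⊕ 22 = 6F.

P[0] = E8, P[1] = E2, P[2] = C2, P[3] = 6F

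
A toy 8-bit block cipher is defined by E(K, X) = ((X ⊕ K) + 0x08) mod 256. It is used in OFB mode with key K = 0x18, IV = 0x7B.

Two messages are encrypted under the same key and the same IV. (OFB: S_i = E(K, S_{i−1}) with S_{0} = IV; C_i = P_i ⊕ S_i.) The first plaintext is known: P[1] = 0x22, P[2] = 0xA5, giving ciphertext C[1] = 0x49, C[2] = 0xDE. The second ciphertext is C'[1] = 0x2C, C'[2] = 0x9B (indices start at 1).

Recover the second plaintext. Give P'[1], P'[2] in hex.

In OFB with a reused IV, both messages share the same keystream S_i, so C_i ⊕ C'_i = P_i ⊕ P'_i and thus P'_i = P_i ⊕ C_i ⊕ C'_i.
P'[1]: 0x22 ⊕ 0x49 ⊕ 0x2C = 0x47.
P'[2]: 0xA5 ⊕ 0xDE ⊕ 0x9B = 0xE0.

P'[1] = 0x47, P'[2] = 0xE0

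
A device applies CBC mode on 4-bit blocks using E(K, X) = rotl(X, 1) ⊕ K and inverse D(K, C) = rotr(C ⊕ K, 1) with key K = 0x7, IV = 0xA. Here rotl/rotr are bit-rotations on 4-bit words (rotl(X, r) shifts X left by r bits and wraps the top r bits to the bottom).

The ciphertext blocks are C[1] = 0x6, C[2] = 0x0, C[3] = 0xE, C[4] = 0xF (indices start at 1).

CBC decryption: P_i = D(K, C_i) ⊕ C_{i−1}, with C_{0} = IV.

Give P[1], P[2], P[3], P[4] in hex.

P[1] = 0x2, P[2] = 0xD, P[3] = 0xC, P[4] = 0xA

P[1]: D(K, 0x6) = 0x8; 0x8 ⊕ 0xA = 0x2.
P[2]: D(K, 0x0) = 0xB; 0xB ⊕ 0x6 = 0xD.
P[3]: D(K, 0xE) = 0xC; 0xC ⊕ 0x0 = 0xC.
P[4]: D(K, 0xF) = 0x4; 0x4 ⊕ 0xE = 0xA.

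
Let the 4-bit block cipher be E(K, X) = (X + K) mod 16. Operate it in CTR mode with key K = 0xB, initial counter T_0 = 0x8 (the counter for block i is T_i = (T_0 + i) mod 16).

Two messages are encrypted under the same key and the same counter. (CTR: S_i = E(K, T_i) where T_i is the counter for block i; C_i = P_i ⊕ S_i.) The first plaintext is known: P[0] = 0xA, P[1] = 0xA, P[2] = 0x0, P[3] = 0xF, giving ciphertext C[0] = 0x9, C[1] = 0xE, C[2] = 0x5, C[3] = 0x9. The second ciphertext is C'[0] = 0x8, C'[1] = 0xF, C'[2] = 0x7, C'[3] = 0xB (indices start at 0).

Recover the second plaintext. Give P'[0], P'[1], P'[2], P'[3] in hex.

In CTR with a reused counter, both messages share the same keystream S_i, so C_i ⊕ C'_i = P_i ⊕ P'_i and thus P'_i = P_i ⊕ C_i ⊕ C'_i.
P'[0]: 0xA ⊕ 0x9 ⊕ 0x8 = 0xB.
P'[1]: 0xA ⊕ 0xE ⊕ 0xF = 0xB.
P'[2]: 0x0 ⊕ 0x5 ⊕ 0x7 = 0x2.
P'[3]: 0xF ⊕ 0x9 ⊕ 0xB = 0xD.

P'[0] = 0xB, P'[1] = 0xB, P'[2] = 0x2, P'[3] = 0xD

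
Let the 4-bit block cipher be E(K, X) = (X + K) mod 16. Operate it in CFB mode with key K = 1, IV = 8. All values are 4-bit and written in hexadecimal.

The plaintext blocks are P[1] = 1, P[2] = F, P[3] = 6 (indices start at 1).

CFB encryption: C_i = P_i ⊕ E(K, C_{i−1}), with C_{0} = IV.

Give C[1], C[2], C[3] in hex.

C[1]: E(K, 8) = 9; 1 ⊕ 9 = 8.
C[2]: E(K, 8) = 9; F ⊕ 9 = 6.
C[3]: E(K, 6) = 7; 6 ⊕ 7 = 1.

C[1] = 8, C[2] = 6, C[3] = 1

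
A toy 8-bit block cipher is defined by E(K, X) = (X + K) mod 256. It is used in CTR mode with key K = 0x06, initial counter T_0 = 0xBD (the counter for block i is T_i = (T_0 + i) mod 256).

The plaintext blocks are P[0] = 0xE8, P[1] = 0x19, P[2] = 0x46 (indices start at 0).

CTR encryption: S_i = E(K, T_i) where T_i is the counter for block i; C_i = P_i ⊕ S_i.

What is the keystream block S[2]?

C[0]: T = 0xBD, S = E(K, T) = 0xC3; 0xE8 ⊕ 0xC3 = 0x2B.
C[1]: T = 0xBE, S = E(K, T) = 0xC4; 0x19 ⊕ 0xC4 = 0xDD.
C[2]: T = 0xBF, S = E(K, T) = 0xC5; 0x46 ⊕ 0xC5 = 0x83.
So S[2] = 0xC5.

0xC5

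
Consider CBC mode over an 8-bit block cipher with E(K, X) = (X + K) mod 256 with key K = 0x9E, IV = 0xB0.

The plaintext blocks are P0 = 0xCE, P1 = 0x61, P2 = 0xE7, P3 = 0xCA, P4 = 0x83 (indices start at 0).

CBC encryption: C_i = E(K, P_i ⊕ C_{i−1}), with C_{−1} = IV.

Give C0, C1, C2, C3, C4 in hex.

C0: P0 ⊕ 0xB0 = 0x7E; E(K, 0x7E) = 0x1C.
C1: P1 ⊕ 0x1C = 0x7D; E(K, 0x7D) = 0x1B.
C2: P2 ⊕ 0x1B = 0xFC; E(K, 0xFC) = 0x9A.
C3: P3 ⊕ 0x9A = 0x50; E(K, 0x50) = 0xEE.
C4: P4 ⊕ 0xEE = 0x6D; E(K, 0x6D) = 0x0B.

C0 = 0x1C, C1 = 0x1B, C2 = 0x9A, C3 = 0xEE, C4 = 0x0B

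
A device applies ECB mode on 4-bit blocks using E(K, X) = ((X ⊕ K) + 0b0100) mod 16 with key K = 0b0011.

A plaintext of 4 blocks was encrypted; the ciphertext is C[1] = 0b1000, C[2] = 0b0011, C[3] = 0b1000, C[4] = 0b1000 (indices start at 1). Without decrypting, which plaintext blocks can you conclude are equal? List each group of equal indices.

P[1] = P[3] = P[4]

ECB encrypts each block independently with the same key, so equal ciphertext blocks imply equal plaintext blocks.
C[1] = C[3] = C[4] = 0b1000, so P[1] = P[3] = P[4].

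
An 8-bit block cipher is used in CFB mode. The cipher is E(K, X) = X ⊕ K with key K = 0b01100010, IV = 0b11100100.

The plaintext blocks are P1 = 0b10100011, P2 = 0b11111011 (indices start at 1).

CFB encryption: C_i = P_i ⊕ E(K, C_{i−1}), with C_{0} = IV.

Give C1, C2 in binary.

C1: E(K, 0b11100100) = 0b10000110; 0b10100011 ⊕ 0b10000110 = 0b00100101.
C2: E(K, 0b00100101) = 0b01000111; 0b11111011 ⊕ 0b01000111 = 0b10111100.

C1 = 0b00100101, C2 = 0b10111100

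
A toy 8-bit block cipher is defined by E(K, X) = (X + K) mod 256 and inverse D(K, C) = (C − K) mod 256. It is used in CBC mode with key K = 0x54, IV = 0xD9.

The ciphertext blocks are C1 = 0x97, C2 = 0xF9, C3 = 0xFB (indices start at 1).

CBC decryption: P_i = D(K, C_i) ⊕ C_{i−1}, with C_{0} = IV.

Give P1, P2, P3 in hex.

P1 = 0x9A, P2 = 0x32, P3 = 0x5E

P1: D(K, 0x97) = 0x43; 0x43 ⊕ 0xD9 = 0x9A.
P2: D(K, 0xF9) = 0xA5; 0xA5 ⊕ 0x97 = 0x32.
P3: D(K, 0xFB) = 0xA7; 0xA7 ⊕ 0xF9 = 0x5E.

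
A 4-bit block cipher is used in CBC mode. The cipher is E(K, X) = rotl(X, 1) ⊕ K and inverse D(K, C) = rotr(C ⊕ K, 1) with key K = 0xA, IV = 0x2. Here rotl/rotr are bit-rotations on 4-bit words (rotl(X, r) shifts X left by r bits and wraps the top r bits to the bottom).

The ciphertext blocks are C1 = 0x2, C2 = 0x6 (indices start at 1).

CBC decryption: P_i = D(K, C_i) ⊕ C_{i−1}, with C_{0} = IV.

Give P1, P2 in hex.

P1: D(K, 0x2) = 0x4; 0x4 ⊕ 0x2 = 0x6.
P2: D(K, 0x6) = 0x6; 0x6 ⊕ 0x2 = 0x4.

P1 = 0x6, P2 = 0x4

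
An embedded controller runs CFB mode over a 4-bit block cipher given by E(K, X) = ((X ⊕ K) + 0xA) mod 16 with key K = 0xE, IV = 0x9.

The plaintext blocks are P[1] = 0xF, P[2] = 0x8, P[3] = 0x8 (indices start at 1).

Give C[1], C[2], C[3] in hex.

CFB encryption: C_i = P_i ⊕ E(K, C_{i−1}), with C_{0} = IV.
C[1]: E(K, 0x9) = 0x1; 0xF ⊕ 0x1 = 0xE.
C[2]: E(K, 0xE) = 0xA; 0x8 ⊕ 0xA = 0x2.
C[3]: E(K, 0x2) = 0x6; 0x8 ⊕ 0x6 = 0xE.

C[1] = 0xE, C[2] = 0x2, C[3] = 0xE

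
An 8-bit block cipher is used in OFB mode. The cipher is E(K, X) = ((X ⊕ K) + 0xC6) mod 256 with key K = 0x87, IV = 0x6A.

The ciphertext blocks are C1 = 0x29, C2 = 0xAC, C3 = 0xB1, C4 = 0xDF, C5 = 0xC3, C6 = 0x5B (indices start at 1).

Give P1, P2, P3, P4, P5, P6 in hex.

P1 = 0x9A, P2 = 0x56, P3 = 0xF2, P4 = 0x55, P5 = 0x10, P6 = 0x41

OFB decryption: S_i = E(K, S_{i−1}) with S_{0} = IV; P_i = C_i ⊕ S_i.
P1: S = E(K, 0x6A) = 0xB3; 0x29 ⊕ 0xB3 = 0x9A.
P2: S = E(K, 0xB3) = 0xFA; 0xAC ⊕ 0xFA = 0x56.
P3: S = E(K, 0xFA) = 0x43; 0xB1 ⊕ 0x43 = 0xF2.
P4: S = E(K, 0x43) = 0x8A; 0xDF ⊕ 0x8A = 0x55.
P5: S = E(K, 0x8A) = 0xD3; 0xC3 ⊕ 0xD3 = 0x10.
P6: S = E(K, 0xD3) = 0x1A; 0x5B ⊕ 0x1A = 0x41.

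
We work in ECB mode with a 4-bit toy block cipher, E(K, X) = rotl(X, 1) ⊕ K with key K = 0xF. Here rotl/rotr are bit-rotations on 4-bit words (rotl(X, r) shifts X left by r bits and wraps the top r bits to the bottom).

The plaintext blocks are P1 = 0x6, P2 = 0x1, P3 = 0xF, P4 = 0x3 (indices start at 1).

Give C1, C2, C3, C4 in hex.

C1 = 0x3, C2 = 0xD, C3 = 0x0, C4 = 0x9

ECB encryption: C_i = E(K, P_i).
C1: E(K, 0x6) = 0x3.
C2: E(K, 0x1) = 0xD.
C3: E(K, 0xF) = 0x0.
C4: E(K, 0x3) = 0x9.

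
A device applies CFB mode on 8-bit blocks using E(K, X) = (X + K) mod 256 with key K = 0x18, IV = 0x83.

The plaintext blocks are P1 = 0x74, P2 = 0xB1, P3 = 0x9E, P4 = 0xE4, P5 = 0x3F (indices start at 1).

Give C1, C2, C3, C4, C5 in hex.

C1 = 0xEF, C2 = 0xB6, C3 = 0x50, C4 = 0x8C, C5 = 0x9B

CFB encryption: C_i = P_i ⊕ E(K, C_{i−1}), with C_{0} = IV.
C1: E(K, 0x83) = 0x9B; 0x74 ⊕ 0x9B = 0xEF.
C2: E(K, 0xEF) = 0x07; 0xB1 ⊕ 0x07 = 0xB6.
C3: E(K, 0xB6) = 0xCE; 0x9E ⊕ 0xCE = 0x50.
C4: E(K, 0x50) = 0x68; 0xE4 ⊕ 0x68 = 0x8C.
C5: E(K, 0x8C) = 0xA4; 0x3F ⊕ 0xA4 = 0x9B.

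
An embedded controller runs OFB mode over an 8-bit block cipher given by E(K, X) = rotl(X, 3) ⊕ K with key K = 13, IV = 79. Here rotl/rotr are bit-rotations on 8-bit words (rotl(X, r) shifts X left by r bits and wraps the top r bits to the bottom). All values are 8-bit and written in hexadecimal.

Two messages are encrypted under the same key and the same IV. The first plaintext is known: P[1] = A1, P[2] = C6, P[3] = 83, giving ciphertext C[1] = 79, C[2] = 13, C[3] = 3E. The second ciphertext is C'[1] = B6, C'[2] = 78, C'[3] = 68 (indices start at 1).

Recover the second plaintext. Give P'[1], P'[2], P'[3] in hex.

In OFB with a reused IV, both messages share the same keystream S_i, so C_i ⊕ C'_i = P_i ⊕ P'_i and thus P'_i = P_i ⊕ C_i ⊕ C'_i.
P'[1]: A1 ⊕ 79 ⊕ B6 = 6E.
P'[2]: C6 ⊕ 13 ⊕ 78 = AD.
P'[3]: 83 ⊕ 3E ⊕ 68 = D5.

P'[1] = 6E, P'[2] = AD, P'[3] = D5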